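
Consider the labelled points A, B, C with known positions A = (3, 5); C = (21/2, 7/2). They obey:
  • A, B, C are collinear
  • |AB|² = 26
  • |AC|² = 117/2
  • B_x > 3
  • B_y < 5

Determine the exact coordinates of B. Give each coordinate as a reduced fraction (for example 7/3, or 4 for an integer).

B = (8, 4)

1. B_x = 8  [[A, B, C are collinear ⇒ -3/2x-15/2y+42=0] ∩ [|B−(3, 5)|²=26]]
2. B_y = 4  [[A, B, C are collinear ⇒ -3/2x-15/2y+42=0] ∩ [|B−(3, 5)|²=26]]
   so B = (8, 4)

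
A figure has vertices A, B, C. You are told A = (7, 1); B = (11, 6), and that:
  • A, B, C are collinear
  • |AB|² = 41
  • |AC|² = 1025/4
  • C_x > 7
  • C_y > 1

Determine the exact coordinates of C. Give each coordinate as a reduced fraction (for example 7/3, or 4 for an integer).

1. C_x = 17  [[A, B, C are collinear ⇒ -5x+4y+31=0] ∩ [|C−(7, 1)|²=1025/4]]
2. C_y = 27/2  [[A, B, C are collinear ⇒ -5x+4y+31=0] ∩ [|C−(7, 1)|²=1025/4]]
   so C = (17, 27/2)

C = (17, 27/2)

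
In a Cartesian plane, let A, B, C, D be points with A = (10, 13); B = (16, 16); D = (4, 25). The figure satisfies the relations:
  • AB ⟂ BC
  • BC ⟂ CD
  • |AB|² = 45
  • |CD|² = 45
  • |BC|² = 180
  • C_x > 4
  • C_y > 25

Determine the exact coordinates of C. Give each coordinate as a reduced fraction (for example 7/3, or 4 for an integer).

1. C_x = 10  [[AB ⟂ BC ⇒ 6x+3y-144=0] ∩ [|C−(4, 25)|²=45]]
2. C_y = 28  [[AB ⟂ BC ⇒ 6x+3y-144=0] ∩ [|C−(4, 25)|²=45]]
   so C = (10, 28)

C = (10, 28)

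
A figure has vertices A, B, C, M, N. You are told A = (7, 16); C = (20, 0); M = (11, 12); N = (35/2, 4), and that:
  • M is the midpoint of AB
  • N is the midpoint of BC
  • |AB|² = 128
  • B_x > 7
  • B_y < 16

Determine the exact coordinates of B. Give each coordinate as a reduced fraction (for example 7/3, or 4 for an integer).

1. B_x = 15  [B = 2·M−A = 2·(11, 12)−(7, 16)]
2. B_y = 8  [B = 2·M−A = 2·(11, 12)−(7, 16)]
   so B = (15, 8)

B = (15, 8)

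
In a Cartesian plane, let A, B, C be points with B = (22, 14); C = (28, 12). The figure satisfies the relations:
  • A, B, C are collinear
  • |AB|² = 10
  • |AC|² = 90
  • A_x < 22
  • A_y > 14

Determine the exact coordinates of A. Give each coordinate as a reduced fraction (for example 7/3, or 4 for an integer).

A = (19, 15)

1. A_x = 19  [[A, B, C are collinear ⇒ 2x+6y-128=0] ∩ [|A−(22, 14)|²=10]]
2. A_y = 15  [[A, B, C are collinear ⇒ 2x+6y-128=0] ∩ [|A−(22, 14)|²=10]]
   so A = (19, 15)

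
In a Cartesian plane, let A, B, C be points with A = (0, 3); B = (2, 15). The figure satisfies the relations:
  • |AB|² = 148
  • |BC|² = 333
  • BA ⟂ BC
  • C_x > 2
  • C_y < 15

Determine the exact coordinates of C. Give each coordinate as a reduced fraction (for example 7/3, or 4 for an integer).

C = (20, 12)

1. C_x = 20  [[BA ⟂ BC ⇒ -2x-12y+184=0] ∩ [|C−(2, 15)|²=333]]
2. C_y = 12  [[BA ⟂ BC ⇒ -2x-12y+184=0] ∩ [|C−(2, 15)|²=333]]
   so C = (20, 12)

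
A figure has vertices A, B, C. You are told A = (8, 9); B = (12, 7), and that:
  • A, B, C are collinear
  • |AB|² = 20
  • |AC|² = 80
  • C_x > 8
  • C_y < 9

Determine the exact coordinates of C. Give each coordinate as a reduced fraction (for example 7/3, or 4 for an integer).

1. C_x = 16  [[A, B, C are collinear ⇒ 2x+4y-52=0] ∩ [|C−(8, 9)|²=80]]
2. C_y = 5  [[A, B, C are collinear ⇒ 2x+4y-52=0] ∩ [|C−(8, 9)|²=80]]
   so C = (16, 5)

C = (16, 5)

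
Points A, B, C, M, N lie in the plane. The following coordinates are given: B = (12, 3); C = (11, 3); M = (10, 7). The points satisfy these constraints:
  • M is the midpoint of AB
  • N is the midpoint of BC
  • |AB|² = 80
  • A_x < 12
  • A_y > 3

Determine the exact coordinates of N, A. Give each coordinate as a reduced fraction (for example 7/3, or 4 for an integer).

1. A_x = 8  [A = 2·M−B = 2·(10, 7)−(12, 3)]
2. A_y = 11  [A = 2·M−B = 2·(10, 7)−(12, 3)]
   so A = (8, 11)
3. N_x = 23/2  [2·N = B+C = (12, 3)+(11, 3)]
4. N_y = 3  [2·N = B+C = (12, 3)+(11, 3)]
   so N = (23/2, 3)

N = (23/2, 3)
A = (8, 11)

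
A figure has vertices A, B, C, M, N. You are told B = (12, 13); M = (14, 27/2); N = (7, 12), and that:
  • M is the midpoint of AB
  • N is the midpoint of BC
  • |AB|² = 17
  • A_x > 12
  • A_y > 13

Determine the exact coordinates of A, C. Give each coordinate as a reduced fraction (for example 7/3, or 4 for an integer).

A = (16, 14)
C = (2, 11)

1. A_x = 16  [A = 2·M−B = 2·(14, 27/2)−(12, 13)]
2. A_y = 14  [A = 2·M−B = 2·(14, 27/2)−(12, 13)]
   so A = (16, 14)
3. C_x = 2  [C = 2·N−B = 2·(7, 12)−(12, 13)]
4. C_y = 11  [C = 2·N−B = 2·(7, 12)−(12, 13)]
   so C = (2, 11)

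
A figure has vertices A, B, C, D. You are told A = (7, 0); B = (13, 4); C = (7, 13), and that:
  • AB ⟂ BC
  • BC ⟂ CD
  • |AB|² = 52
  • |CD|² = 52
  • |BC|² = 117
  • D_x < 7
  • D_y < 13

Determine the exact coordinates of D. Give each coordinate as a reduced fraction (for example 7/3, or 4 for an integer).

D = (1, 9)

1. D_x = 1  [[BC ⟂ CD ⇒ -6x+9y-75=0] ∩ [|D−(7, 13)|²=52]]
2. D_y = 9  [[BC ⟂ CD ⇒ -6x+9y-75=0] ∩ [|D−(7, 13)|²=52]]
   so D = (1, 9)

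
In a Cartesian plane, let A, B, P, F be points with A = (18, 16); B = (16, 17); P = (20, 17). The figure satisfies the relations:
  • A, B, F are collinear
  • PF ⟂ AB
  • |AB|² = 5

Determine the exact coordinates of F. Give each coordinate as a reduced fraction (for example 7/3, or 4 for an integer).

1. F_x = 96/5  [[A, B, F are collinear ⇒ -1x-2y+50=0] ∩ [PF ⟂ AB ⇒ -2x+1y+23=0]]
2. F_y = 77/5  [[A, B, F are collinear ⇒ -1x-2y+50=0] ∩ [PF ⟂ AB ⇒ -2x+1y+23=0]]
   so F = (96/5, 77/5)

F = (96/5, 77/5)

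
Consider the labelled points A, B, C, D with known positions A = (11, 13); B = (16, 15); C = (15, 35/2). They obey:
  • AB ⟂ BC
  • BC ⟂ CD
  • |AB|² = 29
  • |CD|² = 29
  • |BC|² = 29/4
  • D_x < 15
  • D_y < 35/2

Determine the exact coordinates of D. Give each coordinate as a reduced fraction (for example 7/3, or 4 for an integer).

D = (10, 31/2)

1. D_x = 10  [[BC ⟂ CD ⇒ -1x+5/2y-115/4=0] ∩ [|D−(15, 35/2)|²=29]]
2. D_y = 31/2  [[BC ⟂ CD ⇒ -1x+5/2y-115/4=0] ∩ [|D−(15, 35/2)|²=29]]
   so D = (10, 31/2)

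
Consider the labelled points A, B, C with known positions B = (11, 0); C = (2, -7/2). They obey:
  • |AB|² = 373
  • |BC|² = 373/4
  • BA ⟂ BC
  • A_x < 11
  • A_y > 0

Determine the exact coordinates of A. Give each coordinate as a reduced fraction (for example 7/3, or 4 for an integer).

1. A_x = 4  [[BA ⟂ BC ⇒ -9x-7/2y+99=0] ∩ [|A−(11, 0)|²=373]]
2. A_y = 18  [[BA ⟂ BC ⇒ -9x-7/2y+99=0] ∩ [|A−(11, 0)|²=373]]
   so A = (4, 18)

A = (4, 18)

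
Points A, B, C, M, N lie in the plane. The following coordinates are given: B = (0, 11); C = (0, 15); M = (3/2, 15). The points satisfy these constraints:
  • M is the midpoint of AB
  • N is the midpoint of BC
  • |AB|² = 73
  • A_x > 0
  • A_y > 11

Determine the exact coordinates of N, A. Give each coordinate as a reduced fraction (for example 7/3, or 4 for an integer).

N = (0, 13)
A = (3, 19)

1. A_x = 3  [A = 2·M−B = 2·(3/2, 15)−(0, 11)]
2. A_y = 19  [A = 2·M−B = 2·(3/2, 15)−(0, 11)]
   so A = (3, 19)
3. N_x = 0  [2·N = B+C = (0, 11)+(0, 15)]
4. N_y = 13  [2·N = B+C = (0, 11)+(0, 15)]
   so N = (0, 13)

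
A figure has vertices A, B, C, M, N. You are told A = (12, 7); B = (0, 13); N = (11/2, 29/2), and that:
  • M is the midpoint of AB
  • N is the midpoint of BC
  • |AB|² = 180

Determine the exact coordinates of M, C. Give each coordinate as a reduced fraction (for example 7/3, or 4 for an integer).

M = (6, 10)
C = (11, 16)

1. M_x = 6  [2·M = A+B = (12, 7)+(0, 13)]
2. M_y = 10  [2·M = A+B = (12, 7)+(0, 13)]
   so M = (6, 10)
3. C_x = 11  [C = 2·N−B = 2·(11/2, 29/2)−(0, 13)]
4. C_y = 16  [C = 2·N−B = 2·(11/2, 29/2)−(0, 13)]
   so C = (11, 16)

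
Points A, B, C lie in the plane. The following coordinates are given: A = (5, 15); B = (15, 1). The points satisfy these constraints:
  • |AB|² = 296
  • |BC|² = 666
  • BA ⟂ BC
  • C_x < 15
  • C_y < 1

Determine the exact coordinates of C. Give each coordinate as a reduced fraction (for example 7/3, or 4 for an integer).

1. C_x = -6  [[BA ⟂ BC ⇒ -10x+14y+136=0] ∩ [|C−(15, 1)|²=666]]
2. C_y = -14  [[BA ⟂ BC ⇒ -10x+14y+136=0] ∩ [|C−(15, 1)|²=666]]
   so C = (-6, -14)

C = (-6, -14)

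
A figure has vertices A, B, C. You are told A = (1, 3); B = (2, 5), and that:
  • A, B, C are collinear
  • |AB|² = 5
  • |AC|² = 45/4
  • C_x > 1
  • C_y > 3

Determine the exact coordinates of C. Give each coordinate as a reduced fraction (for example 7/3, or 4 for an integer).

1. C_x = 5/2  [[A, B, C are collinear ⇒ -2x+1y-1=0] ∩ [|C−(1, 3)|²=45/4]]
2. C_y = 6  [[A, B, C are collinear ⇒ -2x+1y-1=0] ∩ [|C−(1, 3)|²=45/4]]
   so C = (5/2, 6)

C = (5/2, 6)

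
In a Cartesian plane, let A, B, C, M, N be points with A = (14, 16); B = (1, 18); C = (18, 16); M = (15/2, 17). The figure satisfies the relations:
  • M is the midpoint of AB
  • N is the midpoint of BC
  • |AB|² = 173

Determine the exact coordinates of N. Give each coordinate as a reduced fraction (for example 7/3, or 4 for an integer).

N = (19/2, 17)

1. N_x = 19/2  [2·N = B+C = (1, 18)+(18, 16)]
2. N_y = 17  [2·N = B+C = (1, 18)+(18, 16)]
   so N = (19/2, 17)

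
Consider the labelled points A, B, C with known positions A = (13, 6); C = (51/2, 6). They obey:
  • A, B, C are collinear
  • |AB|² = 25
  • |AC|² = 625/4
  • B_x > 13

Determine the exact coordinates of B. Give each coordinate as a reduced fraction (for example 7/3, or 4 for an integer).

B = (18, 6)

1. B_x = 18  [[A, B, C are collinear ⇒ -25/2y+75=0] ∩ [|B−(13, 6)|²=25]]
2. B_y = 6  [[A, B, C are collinear ⇒ -25/2y+75=0] ∩ [|B−(13, 6)|²=25]]
   so B = (18, 6)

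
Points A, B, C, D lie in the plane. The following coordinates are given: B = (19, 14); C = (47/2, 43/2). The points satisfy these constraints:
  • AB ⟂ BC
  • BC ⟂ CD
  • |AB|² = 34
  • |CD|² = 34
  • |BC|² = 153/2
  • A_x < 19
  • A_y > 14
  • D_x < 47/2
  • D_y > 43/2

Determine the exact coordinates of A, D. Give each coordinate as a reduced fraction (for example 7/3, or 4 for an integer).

1. A_x = 14  [[AB ⟂ BC ⇒ -9/2x-15/2y+381/2=0] ∩ [|A−(19, 14)|²=34]]
2. A_y = 17  [[AB ⟂ BC ⇒ -9/2x-15/2y+381/2=0] ∩ [|A−(19, 14)|²=34]]
   so A = (14, 17)
3. D_x = 37/2  [[BC ⟂ CD ⇒ 9/2x+15/2y-267=0] ∩ [|D−(47/2, 43/2)|²=34]]
4. D_y = 49/2  [[BC ⟂ CD ⇒ 9/2x+15/2y-267=0] ∩ [|D−(47/2, 43/2)|²=34]]
   so D = (37/2, 49/2)

A = (14, 17)
D = (37/2, 49/2)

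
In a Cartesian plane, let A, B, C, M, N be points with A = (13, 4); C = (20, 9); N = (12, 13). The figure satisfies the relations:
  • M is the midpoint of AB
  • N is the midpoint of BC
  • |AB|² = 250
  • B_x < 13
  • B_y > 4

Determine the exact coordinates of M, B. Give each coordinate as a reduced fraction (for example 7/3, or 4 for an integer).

M = (17/2, 21/2)
B = (4, 17)

1. B_x = 4  [B = 2·N−C = 2·(12, 13)−(20, 9)]
2. B_y = 17  [B = 2·N−C = 2·(12, 13)−(20, 9)]
   so B = (4, 17)
3. M_x = 17/2  [2·M = A+B = (13, 4)+(4, 17)]
4. M_y = 21/2  [2·M = A+B = (13, 4)+(4, 17)]
   so M = (17/2, 21/2)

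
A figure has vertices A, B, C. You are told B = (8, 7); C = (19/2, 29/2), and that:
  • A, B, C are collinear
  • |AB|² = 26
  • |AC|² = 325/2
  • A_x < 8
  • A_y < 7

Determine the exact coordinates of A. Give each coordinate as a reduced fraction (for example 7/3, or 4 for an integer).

A = (7, 2)

1. A_x = 7  [[A, B, C are collinear ⇒ -15/2x+3/2y+99/2=0] ∩ [|A−(8, 7)|²=26]]
2. A_y = 2  [[A, B, C are collinear ⇒ -15/2x+3/2y+99/2=0] ∩ [|A−(8, 7)|²=26]]
   so A = (7, 2)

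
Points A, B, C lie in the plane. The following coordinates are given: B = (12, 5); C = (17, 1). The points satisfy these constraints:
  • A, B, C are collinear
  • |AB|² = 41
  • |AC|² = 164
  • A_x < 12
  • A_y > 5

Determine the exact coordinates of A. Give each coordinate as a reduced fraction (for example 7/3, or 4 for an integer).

1. A_x = 7  [[A, B, C are collinear ⇒ 4x+5y-73=0] ∩ [|A−(12, 5)|²=41]]
2. A_y = 9  [[A, B, C are collinear ⇒ 4x+5y-73=0] ∩ [|A−(12, 5)|²=41]]
   so A = (7, 9)

A = (7, 9)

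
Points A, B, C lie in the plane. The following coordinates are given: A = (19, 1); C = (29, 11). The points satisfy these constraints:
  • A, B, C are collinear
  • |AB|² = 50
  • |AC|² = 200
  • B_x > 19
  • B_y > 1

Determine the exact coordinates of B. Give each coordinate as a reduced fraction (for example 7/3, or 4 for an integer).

1. B_x = 24  [[A, B, C are collinear ⇒ 10x-10y-180=0] ∩ [|B−(19, 1)|²=50]]
2. B_y = 6  [[A, B, C are collinear ⇒ 10x-10y-180=0] ∩ [|B−(19, 1)|²=50]]
   so B = (24, 6)

B = (24, 6)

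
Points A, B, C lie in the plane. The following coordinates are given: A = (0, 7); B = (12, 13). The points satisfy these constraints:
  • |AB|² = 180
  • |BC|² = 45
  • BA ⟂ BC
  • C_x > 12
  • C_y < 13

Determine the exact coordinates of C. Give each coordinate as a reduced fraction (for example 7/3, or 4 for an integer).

C = (15, 7)

1. C_x = 15  [[BA ⟂ BC ⇒ -12x-6y+222=0] ∩ [|C−(12, 13)|²=45]]
2. C_y = 7  [[BA ⟂ BC ⇒ -12x-6y+222=0] ∩ [|C−(12, 13)|²=45]]
   so C = (15, 7)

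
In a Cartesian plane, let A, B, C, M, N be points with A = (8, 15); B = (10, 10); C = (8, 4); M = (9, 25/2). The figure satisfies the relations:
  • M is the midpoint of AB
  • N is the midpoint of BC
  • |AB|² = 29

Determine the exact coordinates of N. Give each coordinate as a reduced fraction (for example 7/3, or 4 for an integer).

N = (9, 7)

1. N_x = 9  [2·N = B+C = (10, 10)+(8, 4)]
2. N_y = 7  [2·N = B+C = (10, 10)+(8, 4)]
   so N = (9, 7)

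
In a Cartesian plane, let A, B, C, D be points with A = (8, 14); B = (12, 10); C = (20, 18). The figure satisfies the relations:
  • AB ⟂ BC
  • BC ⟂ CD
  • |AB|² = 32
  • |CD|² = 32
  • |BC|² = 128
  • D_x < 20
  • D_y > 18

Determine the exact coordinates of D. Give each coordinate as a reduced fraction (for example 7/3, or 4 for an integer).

D = (16, 22)

1. D_x = 16  [[BC ⟂ CD ⇒ 8x+8y-304=0] ∩ [|D−(20, 18)|²=32]]
2. D_y = 22  [[BC ⟂ CD ⇒ 8x+8y-304=0] ∩ [|D−(20, 18)|²=32]]
   so D = (16, 22)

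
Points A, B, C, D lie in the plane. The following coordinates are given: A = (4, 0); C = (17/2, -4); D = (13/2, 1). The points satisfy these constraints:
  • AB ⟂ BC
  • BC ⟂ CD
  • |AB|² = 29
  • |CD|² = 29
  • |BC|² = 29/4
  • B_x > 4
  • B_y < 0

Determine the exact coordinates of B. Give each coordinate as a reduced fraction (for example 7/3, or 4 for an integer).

B = (6, -5)

1. B_x = 6  [[BC ⟂ CD ⇒ 2x-5y-37=0] ∩ [|B−(4, 0)|²=29]]
2. B_y = -5  [[BC ⟂ CD ⇒ 2x-5y-37=0] ∩ [|B−(4, 0)|²=29]]
   so B = (6, -5)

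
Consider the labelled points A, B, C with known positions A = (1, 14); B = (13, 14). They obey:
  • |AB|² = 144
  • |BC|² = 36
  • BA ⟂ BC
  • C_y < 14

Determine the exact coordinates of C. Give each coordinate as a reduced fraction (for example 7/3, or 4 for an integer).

C = (13, 8)

1. C_x = 13  [[BA ⟂ BC ⇒ -12x+156=0] ∩ [|C−(13, 14)|²=36]]
2. C_y = 8  [[BA ⟂ BC ⇒ -12x+156=0] ∩ [|C−(13, 14)|²=36]]
   so C = (13, 8)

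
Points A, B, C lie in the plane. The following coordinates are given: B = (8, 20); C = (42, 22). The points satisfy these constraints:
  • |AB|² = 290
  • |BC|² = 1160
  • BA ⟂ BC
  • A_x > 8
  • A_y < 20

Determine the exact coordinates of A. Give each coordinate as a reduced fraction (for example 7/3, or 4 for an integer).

A = (9, 3)

1. A_x = 9  [[BA ⟂ BC ⇒ 34x+2y-312=0] ∩ [|A−(8, 20)|²=290]]
2. A_y = 3  [[BA ⟂ BC ⇒ 34x+2y-312=0] ∩ [|A−(8, 20)|²=290]]
   so A = (9, 3)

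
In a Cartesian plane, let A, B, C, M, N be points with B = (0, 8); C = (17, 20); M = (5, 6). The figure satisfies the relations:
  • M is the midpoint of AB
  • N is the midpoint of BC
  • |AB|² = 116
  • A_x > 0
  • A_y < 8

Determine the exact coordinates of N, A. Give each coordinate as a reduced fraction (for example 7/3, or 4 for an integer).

1. A_x = 10  [A = 2·M−B = 2·(5, 6)−(0, 8)]
2. A_y = 4  [A = 2·M−B = 2·(5, 6)−(0, 8)]
   so A = (10, 4)
3. N_x = 17/2  [2·N = B+C = (0, 8)+(17, 20)]
4. N_y = 14  [2·N = B+C = (0, 8)+(17, 20)]
   so N = (17/2, 14)

N = (17/2, 14)
A = (10, 4)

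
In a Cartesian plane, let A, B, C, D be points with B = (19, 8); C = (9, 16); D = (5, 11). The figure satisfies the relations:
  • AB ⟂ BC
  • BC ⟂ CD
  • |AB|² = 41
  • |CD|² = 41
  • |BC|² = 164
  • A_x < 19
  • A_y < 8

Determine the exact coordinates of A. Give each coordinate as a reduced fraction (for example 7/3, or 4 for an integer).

A = (15, 3)

1. A_x = 15  [[AB ⟂ BC ⇒ 10x-8y-126=0] ∩ [|A−(19, 8)|²=41]]
2. A_y = 3  [[AB ⟂ BC ⇒ 10x-8y-126=0] ∩ [|A−(19, 8)|²=41]]
   so A = (15, 3)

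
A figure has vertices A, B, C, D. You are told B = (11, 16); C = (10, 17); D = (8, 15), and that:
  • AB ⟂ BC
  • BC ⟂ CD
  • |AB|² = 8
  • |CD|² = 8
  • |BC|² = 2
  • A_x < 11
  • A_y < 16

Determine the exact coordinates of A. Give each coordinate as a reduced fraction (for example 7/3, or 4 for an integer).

A = (9, 14)

1. A_x = 9  [[AB ⟂ BC ⇒ 1x-1y+5=0] ∩ [|A−(11, 16)|²=8]]
2. A_y = 14  [[AB ⟂ BC ⇒ 1x-1y+5=0] ∩ [|A−(11, 16)|²=8]]
   so A = (9, 14)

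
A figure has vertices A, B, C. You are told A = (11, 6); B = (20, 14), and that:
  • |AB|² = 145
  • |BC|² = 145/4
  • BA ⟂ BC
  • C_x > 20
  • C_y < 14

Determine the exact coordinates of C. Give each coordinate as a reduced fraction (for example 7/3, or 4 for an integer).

1. C_x = 24  [[BA ⟂ BC ⇒ -9x-8y+292=0] ∩ [|C−(20, 14)|²=145/4]]
2. C_y = 19/2  [[BA ⟂ BC ⇒ -9x-8y+292=0] ∩ [|C−(20, 14)|²=145/4]]
   so C = (24, 19/2)

C = (24, 19/2)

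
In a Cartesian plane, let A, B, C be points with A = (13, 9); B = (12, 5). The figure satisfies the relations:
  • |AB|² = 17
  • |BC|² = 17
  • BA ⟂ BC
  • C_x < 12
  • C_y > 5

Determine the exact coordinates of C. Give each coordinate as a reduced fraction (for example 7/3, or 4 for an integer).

1. C_x = 8  [[BA ⟂ BC ⇒ 1x+4y-32=0] ∩ [|C−(12, 5)|²=17]]
2. C_y = 6  [[BA ⟂ BC ⇒ 1x+4y-32=0] ∩ [|C−(12, 5)|²=17]]
   so C = (8, 6)

C = (8, 6)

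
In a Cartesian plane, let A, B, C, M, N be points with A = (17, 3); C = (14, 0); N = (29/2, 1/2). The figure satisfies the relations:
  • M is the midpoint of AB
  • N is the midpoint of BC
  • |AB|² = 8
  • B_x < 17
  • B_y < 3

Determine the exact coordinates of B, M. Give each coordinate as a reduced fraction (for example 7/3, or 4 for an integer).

B = (15, 1)
M = (16, 2)

1. B_x = 15  [B = 2·N−C = 2·(29/2, 1/2)−(14, 0)]
2. B_y = 1  [B = 2·N−C = 2·(29/2, 1/2)−(14, 0)]
   so B = (15, 1)
3. M_x = 16  [2·M = A+B = (17, 3)+(15, 1)]
4. M_y = 2  [2·M = A+B = (17, 3)+(15, 1)]
   so M = (16, 2)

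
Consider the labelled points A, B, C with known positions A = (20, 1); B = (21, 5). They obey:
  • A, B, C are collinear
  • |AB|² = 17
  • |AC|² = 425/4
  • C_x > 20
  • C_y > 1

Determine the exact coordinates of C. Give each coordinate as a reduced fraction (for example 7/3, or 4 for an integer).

1. C_x = 45/2  [[A, B, C are collinear ⇒ -4x+1y+79=0] ∩ [|C−(20, 1)|²=425/4]]
2. C_y = 11  [[A, B, C are collinear ⇒ -4x+1y+79=0] ∩ [|C−(20, 1)|²=425/4]]
   so C = (45/2, 11)

C = (45/2, 11)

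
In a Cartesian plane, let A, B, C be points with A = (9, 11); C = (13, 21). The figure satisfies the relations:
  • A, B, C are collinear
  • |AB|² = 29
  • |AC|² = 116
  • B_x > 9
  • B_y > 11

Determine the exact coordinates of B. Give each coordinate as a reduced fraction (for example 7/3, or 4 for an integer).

B = (11, 16)

1. B_x = 11  [[A, B, C are collinear ⇒ 10x-4y-46=0] ∩ [|B−(9, 11)|²=29]]
2. B_y = 16  [[A, B, C are collinear ⇒ 10x-4y-46=0] ∩ [|B−(9, 11)|²=29]]
   so B = (11, 16)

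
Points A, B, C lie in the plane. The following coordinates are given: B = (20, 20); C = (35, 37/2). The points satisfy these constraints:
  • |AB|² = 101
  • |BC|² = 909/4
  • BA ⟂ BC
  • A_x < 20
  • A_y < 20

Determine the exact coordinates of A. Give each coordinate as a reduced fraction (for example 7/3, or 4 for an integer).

A = (19, 10)

1. A_x = 19  [[BA ⟂ BC ⇒ 15x-3/2y-270=0] ∩ [|A−(20, 20)|²=101]]
2. A_y = 10  [[BA ⟂ BC ⇒ 15x-3/2y-270=0] ∩ [|A−(20, 20)|²=101]]
   so A = (19, 10)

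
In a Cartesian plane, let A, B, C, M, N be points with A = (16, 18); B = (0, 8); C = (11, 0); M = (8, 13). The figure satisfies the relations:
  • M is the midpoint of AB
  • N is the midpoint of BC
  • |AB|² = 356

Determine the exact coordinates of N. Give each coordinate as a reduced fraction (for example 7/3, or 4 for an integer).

1. N_x = 11/2  [2·N = B+C = (0, 8)+(11, 0)]
2. N_y = 4  [2·N = B+C = (0, 8)+(11, 0)]
   so N = (11/2, 4)

N = (11/2, 4)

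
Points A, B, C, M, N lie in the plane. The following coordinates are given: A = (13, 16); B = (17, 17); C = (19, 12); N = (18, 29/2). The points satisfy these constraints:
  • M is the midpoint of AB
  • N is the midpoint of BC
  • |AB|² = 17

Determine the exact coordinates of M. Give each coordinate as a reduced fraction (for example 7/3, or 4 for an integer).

M = (15, 33/2)

1. M_x = 15  [2·M = A+B = (13, 16)+(17, 17)]
2. M_y = 33/2  [2·M = A+B = (13, 16)+(17, 17)]
   so M = (15, 33/2)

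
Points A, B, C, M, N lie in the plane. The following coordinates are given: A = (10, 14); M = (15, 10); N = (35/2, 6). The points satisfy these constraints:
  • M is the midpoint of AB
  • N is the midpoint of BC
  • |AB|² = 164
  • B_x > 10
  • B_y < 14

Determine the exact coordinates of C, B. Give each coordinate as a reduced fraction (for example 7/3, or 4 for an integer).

1. B_x = 20  [B = 2·M−A = 2·(15, 10)−(10, 14)]
2. B_y = 6  [B = 2·M−A = 2·(15, 10)−(10, 14)]
   so B = (20, 6)
3. C_x = 15  [C = 2·N−B = 2·(35/2, 6)−(20, 6)]
4. C_y = 6  [C = 2·N−B = 2·(35/2, 6)−(20, 6)]
   so C = (15, 6)

C = (15, 6)
B = (20, 6)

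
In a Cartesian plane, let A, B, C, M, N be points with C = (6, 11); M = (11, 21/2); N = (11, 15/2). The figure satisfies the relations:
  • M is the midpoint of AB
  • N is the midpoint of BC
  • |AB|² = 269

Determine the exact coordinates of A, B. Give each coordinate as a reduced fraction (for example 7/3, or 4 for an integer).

1. B_x = 16  [B = 2·N−C = 2·(11, 15/2)−(6, 11)]
2. B_y = 4  [B = 2·N−C = 2·(11, 15/2)−(6, 11)]
   so B = (16, 4)
3. A_x = 6  [A = 2·M−B = 2·(11, 21/2)−(16, 4)]
4. A_y = 17  [A = 2·M−B = 2·(11, 21/2)−(16, 4)]
   so A = (6, 17)

A = (6, 17)
B = (16, 4)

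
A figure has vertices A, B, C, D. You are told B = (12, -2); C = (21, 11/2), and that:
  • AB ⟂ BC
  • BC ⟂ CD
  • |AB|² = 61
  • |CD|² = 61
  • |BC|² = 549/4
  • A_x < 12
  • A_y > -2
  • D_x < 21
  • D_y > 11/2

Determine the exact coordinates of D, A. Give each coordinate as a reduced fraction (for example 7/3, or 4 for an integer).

1. D_x = 16  [[BC ⟂ CD ⇒ 9x+15/2y-921/4=0] ∩ [|D−(21, 11/2)|²=61]]
2. D_y = 23/2  [[BC ⟂ CD ⇒ 9x+15/2y-921/4=0] ∩ [|D−(21, 11/2)|²=61]]
   so D = (16, 23/2)
3. A_x = 7  [[AB ⟂ BC ⇒ -9x-15/2y+93=0] ∩ [|A−(12, -2)|²=61]]
4. A_y = 4  [[AB ⟂ BC ⇒ -9x-15/2y+93=0] ∩ [|A−(12, -2)|²=61]]
   so A = (7, 4)

D = (16, 23/2)
A = (7, 4)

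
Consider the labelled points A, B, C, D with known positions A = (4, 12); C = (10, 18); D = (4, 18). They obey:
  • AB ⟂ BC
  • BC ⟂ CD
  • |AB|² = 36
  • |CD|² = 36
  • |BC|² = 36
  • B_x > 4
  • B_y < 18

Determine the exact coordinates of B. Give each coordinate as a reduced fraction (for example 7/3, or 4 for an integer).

1. B_x = 10  [[BC ⟂ CD ⇒ 6x-60=0] ∩ [|B−(4, 12)|²=36]]
2. B_y = 12  [[BC ⟂ CD ⇒ 6x-60=0] ∩ [|B−(4, 12)|²=36]]
   so B = (10, 12)

B = (10, 12)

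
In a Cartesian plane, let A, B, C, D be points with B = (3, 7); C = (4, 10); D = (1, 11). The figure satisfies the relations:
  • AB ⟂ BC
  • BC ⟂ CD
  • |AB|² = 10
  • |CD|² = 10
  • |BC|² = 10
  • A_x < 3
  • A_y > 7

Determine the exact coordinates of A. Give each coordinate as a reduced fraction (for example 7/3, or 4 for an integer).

A = (0, 8)

1. A_x = 0  [[AB ⟂ BC ⇒ -1x-3y+24=0] ∩ [|A−(3, 7)|²=10]]
2. A_y = 8  [[AB ⟂ BC ⇒ -1x-3y+24=0] ∩ [|A−(3, 7)|²=10]]
   so A = (0, 8)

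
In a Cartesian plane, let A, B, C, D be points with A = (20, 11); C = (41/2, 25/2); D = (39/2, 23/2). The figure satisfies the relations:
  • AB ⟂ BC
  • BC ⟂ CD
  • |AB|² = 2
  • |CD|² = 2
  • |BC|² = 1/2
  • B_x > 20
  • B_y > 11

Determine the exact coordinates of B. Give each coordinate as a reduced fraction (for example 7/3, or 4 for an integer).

B = (21, 12)

1. B_x = 21  [[BC ⟂ CD ⇒ 1x+1y-33=0] ∩ [|B−(20, 11)|²=2]]
2. B_y = 12  [[BC ⟂ CD ⇒ 1x+1y-33=0] ∩ [|B−(20, 11)|²=2]]
   so B = (21, 12)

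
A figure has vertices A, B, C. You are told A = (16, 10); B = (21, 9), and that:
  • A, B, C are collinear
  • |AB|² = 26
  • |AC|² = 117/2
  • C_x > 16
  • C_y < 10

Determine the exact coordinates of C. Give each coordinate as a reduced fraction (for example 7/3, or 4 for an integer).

1. C_x = 47/2  [[A, B, C are collinear ⇒ 1x+5y-66=0] ∩ [|C−(16, 10)|²=117/2]]
2. C_y = 17/2  [[A, B, C are collinear ⇒ 1x+5y-66=0] ∩ [|C−(16, 10)|²=117/2]]
   so C = (47/2, 17/2)

C = (47/2, 17/2)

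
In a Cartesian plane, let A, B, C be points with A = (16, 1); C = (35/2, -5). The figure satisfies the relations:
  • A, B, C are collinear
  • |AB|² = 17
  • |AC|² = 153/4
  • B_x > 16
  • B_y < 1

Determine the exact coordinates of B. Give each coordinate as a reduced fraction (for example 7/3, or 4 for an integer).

1. B_x = 17  [[A, B, C are collinear ⇒ -6x-3/2y+195/2=0] ∩ [|B−(16, 1)|²=17]]
2. B_y = -3  [[A, B, C are collinear ⇒ -6x-3/2y+195/2=0] ∩ [|B−(16, 1)|²=17]]
   so B = (17, -3)

B = (17, -3)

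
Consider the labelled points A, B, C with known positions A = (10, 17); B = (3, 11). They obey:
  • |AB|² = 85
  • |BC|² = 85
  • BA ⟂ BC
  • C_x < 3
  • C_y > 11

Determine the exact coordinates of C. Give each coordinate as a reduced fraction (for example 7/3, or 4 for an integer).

1. C_x = -3  [[BA ⟂ BC ⇒ 7x+6y-87=0] ∩ [|C−(3, 11)|²=85]]
2. C_y = 18  [[BA ⟂ BC ⇒ 7x+6y-87=0] ∩ [|C−(3, 11)|²=85]]
   so C = (-3, 18)

C = (-3, 18)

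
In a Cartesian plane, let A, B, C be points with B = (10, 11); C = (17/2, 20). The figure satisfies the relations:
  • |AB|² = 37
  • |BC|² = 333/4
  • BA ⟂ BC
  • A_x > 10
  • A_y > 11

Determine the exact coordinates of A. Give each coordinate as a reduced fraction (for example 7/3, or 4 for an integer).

1. A_x = 16  [[BA ⟂ BC ⇒ -3/2x+9y-84=0] ∩ [|A−(10, 11)|²=37]]
2. A_y = 12  [[BA ⟂ BC ⇒ -3/2x+9y-84=0] ∩ [|A−(10, 11)|²=37]]
   so A = (16, 12)

A = (16, 12)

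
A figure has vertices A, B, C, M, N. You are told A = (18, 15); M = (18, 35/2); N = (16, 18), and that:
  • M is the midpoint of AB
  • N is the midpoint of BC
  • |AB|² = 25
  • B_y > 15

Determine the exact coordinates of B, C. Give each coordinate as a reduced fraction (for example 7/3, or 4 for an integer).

1. B_x = 18  [B = 2·M−A = 2·(18, 35/2)−(18, 15)]
2. B_y = 20  [B = 2·M−A = 2·(18, 35/2)−(18, 15)]
   so B = (18, 20)
3. C_x = 14  [C = 2·N−B = 2·(16, 18)−(18, 20)]
4. C_y = 16  [C = 2·N−B = 2·(16, 18)−(18, 20)]
   so C = (14, 16)

B = (18, 20)
C = (14, 16)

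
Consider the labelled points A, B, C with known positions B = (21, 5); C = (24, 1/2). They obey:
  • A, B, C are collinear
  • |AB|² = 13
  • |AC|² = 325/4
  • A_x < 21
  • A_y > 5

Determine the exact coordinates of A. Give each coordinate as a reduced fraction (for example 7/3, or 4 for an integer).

A = (19, 8)

1. A_x = 19  [[A, B, C are collinear ⇒ 9/2x+3y-219/2=0] ∩ [|A−(21, 5)|²=13]]
2. A_y = 8  [[A, B, C are collinear ⇒ 9/2x+3y-219/2=0] ∩ [|A−(21, 5)|²=13]]
   so A = (19, 8)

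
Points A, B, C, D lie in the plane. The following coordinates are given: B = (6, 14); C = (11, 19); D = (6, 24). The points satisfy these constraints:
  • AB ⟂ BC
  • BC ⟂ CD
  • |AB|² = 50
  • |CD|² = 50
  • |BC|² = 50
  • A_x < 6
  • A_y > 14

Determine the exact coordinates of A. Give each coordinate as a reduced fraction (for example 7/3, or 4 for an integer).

1. A_x = 1  [[AB ⟂ BC ⇒ -5x-5y+100=0] ∩ [|A−(6, 14)|²=50]]
2. A_y = 19  [[AB ⟂ BC ⇒ -5x-5y+100=0] ∩ [|A−(6, 14)|²=50]]
   so A = (1, 19)

A = (1, 19)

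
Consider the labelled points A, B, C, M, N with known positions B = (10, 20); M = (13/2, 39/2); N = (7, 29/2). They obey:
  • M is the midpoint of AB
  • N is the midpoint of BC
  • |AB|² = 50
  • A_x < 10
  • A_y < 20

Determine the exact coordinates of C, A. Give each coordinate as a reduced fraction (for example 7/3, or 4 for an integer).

C = (4, 9)
A = (3, 19)

1. A_x = 3  [A = 2·M−B = 2·(13/2, 39/2)−(10, 20)]
2. A_y = 19  [A = 2·M−B = 2·(13/2, 39/2)−(10, 20)]
   so A = (3, 19)
3. C_x = 4  [C = 2·N−B = 2·(7, 29/2)−(10, 20)]
4. C_y = 9  [C = 2·N−B = 2·(7, 29/2)−(10, 20)]
   so C = (4, 9)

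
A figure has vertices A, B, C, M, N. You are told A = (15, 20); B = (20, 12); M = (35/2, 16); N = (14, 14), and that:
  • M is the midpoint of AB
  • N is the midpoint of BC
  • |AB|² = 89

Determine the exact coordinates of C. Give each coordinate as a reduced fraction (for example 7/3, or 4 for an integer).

1. C_x = 8  [C = 2·N−B = 2·(14, 14)−(20, 12)]
2. C_y = 16  [C = 2·N−B = 2·(14, 14)−(20, 12)]
   so C = (8, 16)

C = (8, 16)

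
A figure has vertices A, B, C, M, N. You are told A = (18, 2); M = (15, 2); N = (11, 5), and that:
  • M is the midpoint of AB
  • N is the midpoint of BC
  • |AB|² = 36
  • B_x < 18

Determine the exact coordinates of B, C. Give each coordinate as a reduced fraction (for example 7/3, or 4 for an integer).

1. B_x = 12  [B = 2·M−A = 2·(15, 2)−(18, 2)]
2. B_y = 2  [B = 2·M−A = 2·(15, 2)−(18, 2)]
   so B = (12, 2)
3. C_x = 10  [C = 2·N−B = 2·(11, 5)−(12, 2)]
4. C_y = 8  [C = 2·N−B = 2·(11, 5)−(12, 2)]
   so C = (10, 8)

B = (12, 2)
C = (10, 8)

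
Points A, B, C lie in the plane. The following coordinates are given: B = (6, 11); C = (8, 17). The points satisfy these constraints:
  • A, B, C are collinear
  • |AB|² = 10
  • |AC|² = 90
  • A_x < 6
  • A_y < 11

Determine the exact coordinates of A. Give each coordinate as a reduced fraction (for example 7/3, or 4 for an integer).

A = (5, 8)

1. A_x = 5  [[A, B, C are collinear ⇒ -6x+2y+14=0] ∩ [|A−(6, 11)|²=10]]
2. A_y = 8  [[A, B, C are collinear ⇒ -6x+2y+14=0] ∩ [|A−(6, 11)|²=10]]
   so A = (5, 8)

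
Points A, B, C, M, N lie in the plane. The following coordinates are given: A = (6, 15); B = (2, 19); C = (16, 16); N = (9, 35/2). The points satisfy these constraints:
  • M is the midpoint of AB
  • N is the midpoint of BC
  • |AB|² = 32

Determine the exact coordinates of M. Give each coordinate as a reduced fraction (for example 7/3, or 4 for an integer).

M = (4, 17)

1. M_x = 4  [2·M = A+B = (6, 15)+(2, 19)]
2. M_y = 17  [2·M = A+B = (6, 15)+(2, 19)]
   so M = (4, 17)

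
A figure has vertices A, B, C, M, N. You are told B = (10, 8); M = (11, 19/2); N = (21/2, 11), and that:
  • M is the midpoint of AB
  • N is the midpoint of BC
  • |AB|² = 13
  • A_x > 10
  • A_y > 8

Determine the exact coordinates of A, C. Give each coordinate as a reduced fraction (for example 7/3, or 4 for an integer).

1. A_x = 12  [A = 2·M−B = 2·(11, 19/2)−(10, 8)]
2. A_y = 11  [A = 2·M−B = 2·(11, 19/2)−(10, 8)]
   so A = (12, 11)
3. C_x = 11  [C = 2·N−B = 2·(21/2, 11)−(10, 8)]
4. C_y = 14  [C = 2·N−B = 2·(21/2, 11)−(10, 8)]
   so C = (11, 14)

A = (12, 11)
C = (11, 14)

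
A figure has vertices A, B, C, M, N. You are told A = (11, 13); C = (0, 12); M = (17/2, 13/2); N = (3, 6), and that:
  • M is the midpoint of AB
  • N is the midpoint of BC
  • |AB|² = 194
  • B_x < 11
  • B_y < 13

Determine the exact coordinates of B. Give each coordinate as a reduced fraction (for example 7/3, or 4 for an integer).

1. B_x = 6  [B = 2·M−A = 2·(17/2, 13/2)−(11, 13)]
2. B_y = 0  [B = 2·M−A = 2·(17/2, 13/2)−(11, 13)]
   so B = (6, 0)

B = (6, 0)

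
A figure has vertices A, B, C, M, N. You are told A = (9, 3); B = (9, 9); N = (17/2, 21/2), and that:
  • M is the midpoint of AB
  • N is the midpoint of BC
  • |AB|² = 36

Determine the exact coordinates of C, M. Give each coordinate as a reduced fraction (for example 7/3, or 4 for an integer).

C = (8, 12)
M = (9, 6)

1. M_x = 9  [2·M = A+B = (9, 3)+(9, 9)]
2. M_y = 6  [2·M = A+B = (9, 3)+(9, 9)]
   so M = (9, 6)
3. C_x = 8  [C = 2·N−B = 2·(17/2, 21/2)−(9, 9)]
4. C_y = 12  [C = 2·N−B = 2·(17/2, 21/2)−(9, 9)]
   so C = (8, 12)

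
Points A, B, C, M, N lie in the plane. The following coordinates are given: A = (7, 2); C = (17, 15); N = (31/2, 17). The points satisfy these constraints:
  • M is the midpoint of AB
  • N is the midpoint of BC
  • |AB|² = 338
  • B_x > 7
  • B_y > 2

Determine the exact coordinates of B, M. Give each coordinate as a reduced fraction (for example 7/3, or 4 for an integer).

B = (14, 19)
M = (21/2, 21/2)

1. B_x = 14  [B = 2·N−C = 2·(31/2, 17)−(17, 15)]
2. B_y = 19  [B = 2·N−C = 2·(31/2, 17)−(17, 15)]
   so B = (14, 19)
3. M_x = 21/2  [2·M = A+B = (7, 2)+(14, 19)]
4. M_y = 21/2  [2·M = A+B = (7, 2)+(14, 19)]
   so M = (21/2, 21/2)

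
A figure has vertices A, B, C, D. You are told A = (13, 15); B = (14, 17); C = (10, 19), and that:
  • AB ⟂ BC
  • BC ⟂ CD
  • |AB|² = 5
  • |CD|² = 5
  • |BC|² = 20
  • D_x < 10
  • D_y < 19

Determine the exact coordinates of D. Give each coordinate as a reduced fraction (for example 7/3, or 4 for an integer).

1. D_x = 9  [[BC ⟂ CD ⇒ -4x+2y+2=0] ∩ [|D−(10, 19)|²=5]]
2. D_y = 17  [[BC ⟂ CD ⇒ -4x+2y+2=0] ∩ [|D−(10, 19)|²=5]]
   so D = (9, 17)

D = (9, 17)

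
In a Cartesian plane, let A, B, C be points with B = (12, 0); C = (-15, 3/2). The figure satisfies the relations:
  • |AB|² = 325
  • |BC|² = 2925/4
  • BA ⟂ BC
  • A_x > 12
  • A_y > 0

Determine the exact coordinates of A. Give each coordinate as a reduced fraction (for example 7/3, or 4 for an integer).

A = (13, 18)

1. A_x = 13  [[BA ⟂ BC ⇒ -27x+3/2y+324=0] ∩ [|A−(12, 0)|²=325]]
2. A_y = 18  [[BA ⟂ BC ⇒ -27x+3/2y+324=0] ∩ [|A−(12, 0)|²=325]]
   so A = (13, 18)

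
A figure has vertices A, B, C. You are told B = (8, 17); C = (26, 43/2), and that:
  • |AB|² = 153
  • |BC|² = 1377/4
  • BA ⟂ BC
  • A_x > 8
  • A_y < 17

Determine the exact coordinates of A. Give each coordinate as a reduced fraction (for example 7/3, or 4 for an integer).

A = (11, 5)

1. A_x = 11  [[BA ⟂ BC ⇒ 18x+9/2y-441/2=0] ∩ [|A−(8, 17)|²=153]]
2. A_y = 5  [[BA ⟂ BC ⇒ 18x+9/2y-441/2=0] ∩ [|A−(8, 17)|²=153]]
   so A = (11, 5)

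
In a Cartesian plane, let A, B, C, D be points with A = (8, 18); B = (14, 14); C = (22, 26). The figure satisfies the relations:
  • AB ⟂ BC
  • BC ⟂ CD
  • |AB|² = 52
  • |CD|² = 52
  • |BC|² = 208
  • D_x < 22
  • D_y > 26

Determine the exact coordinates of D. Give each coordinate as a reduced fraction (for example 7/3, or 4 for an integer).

1. D_x = 16  [[BC ⟂ CD ⇒ 8x+12y-488=0] ∩ [|D−(22, 26)|²=52]]
2. D_y = 30  [[BC ⟂ CD ⇒ 8x+12y-488=0] ∩ [|D−(22, 26)|²=52]]
   so D = (16, 30)

D = (16, 30)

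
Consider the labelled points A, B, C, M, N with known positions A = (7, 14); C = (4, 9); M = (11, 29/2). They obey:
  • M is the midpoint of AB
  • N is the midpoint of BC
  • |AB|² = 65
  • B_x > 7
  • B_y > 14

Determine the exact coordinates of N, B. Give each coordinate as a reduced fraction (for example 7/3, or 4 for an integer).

1. B_x = 15  [B = 2·M−A = 2·(11, 29/2)−(7, 14)]
2. B_y = 15  [B = 2·M−A = 2·(11, 29/2)−(7, 14)]
   so B = (15, 15)
3. N_x = 19/2  [2·N = B+C = (15, 15)+(4, 9)]
4. N_y = 12  [2·N = B+C = (15, 15)+(4, 9)]
   so N = (19/2, 12)

N = (19/2, 12)
B = (15, 15)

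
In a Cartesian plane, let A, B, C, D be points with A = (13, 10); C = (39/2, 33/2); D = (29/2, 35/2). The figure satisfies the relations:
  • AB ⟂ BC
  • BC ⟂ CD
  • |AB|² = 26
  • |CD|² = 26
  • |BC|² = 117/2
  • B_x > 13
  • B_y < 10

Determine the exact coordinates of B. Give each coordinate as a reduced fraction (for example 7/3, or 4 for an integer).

1. B_x = 18  [[BC ⟂ CD ⇒ 5x-1y-81=0] ∩ [|B−(13, 10)|²=26]]
2. B_y = 9  [[BC ⟂ CD ⇒ 5x-1y-81=0] ∩ [|B−(13, 10)|²=26]]
   so B = (18, 9)

B = (18, 9)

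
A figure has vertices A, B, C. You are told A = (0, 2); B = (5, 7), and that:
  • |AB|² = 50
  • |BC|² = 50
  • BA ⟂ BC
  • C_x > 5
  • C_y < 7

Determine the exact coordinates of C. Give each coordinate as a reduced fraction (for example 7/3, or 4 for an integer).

1. C_x = 10  [[BA ⟂ BC ⇒ -5x-5y+60=0] ∩ [|C−(5, 7)|²=50]]
2. C_y = 2  [[BA ⟂ BC ⇒ -5x-5y+60=0] ∩ [|C−(5, 7)|²=50]]
   so C = (10, 2)

C = (10, 2)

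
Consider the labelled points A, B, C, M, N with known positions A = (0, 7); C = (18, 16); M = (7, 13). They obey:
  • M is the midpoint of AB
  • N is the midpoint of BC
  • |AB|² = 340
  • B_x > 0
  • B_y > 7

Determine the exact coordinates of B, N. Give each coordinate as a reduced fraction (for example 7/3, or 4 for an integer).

B = (14, 19)
N = (16, 35/2)

1. B_x = 14  [B = 2·M−A = 2·(7, 13)−(0, 7)]
2. B_y = 19  [B = 2·M−A = 2·(7, 13)−(0, 7)]
   so B = (14, 19)
3. N_x = 16  [2·N = B+C = (14, 19)+(18, 16)]
4. N_y = 35/2  [2·N = B+C = (14, 19)+(18, 16)]
   so N = (16, 35/2)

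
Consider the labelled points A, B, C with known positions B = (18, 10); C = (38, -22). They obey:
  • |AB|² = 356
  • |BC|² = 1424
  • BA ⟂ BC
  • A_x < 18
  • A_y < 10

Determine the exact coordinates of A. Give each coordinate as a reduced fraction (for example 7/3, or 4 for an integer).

A = (2, 0)

1. A_x = 2  [[BA ⟂ BC ⇒ 20x-32y-40=0] ∩ [|A−(18, 10)|²=356]]
2. A_y = 0  [[BA ⟂ BC ⇒ 20x-32y-40=0] ∩ [|A−(18, 10)|²=356]]
   so A = (2, 0)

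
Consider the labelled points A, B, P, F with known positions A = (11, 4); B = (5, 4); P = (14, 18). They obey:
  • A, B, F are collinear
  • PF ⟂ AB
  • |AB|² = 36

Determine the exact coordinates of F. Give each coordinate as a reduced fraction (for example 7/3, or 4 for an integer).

1. F_x = 14  [[A, B, F are collinear ⇒ -6y+24=0] ∩ [PF ⟂ AB ⇒ -6x+84=0]]
2. F_y = 4  [[A, B, F are collinear ⇒ -6y+24=0] ∩ [PF ⟂ AB ⇒ -6x+84=0]]
   so F = (14, 4)

F = (14, 4)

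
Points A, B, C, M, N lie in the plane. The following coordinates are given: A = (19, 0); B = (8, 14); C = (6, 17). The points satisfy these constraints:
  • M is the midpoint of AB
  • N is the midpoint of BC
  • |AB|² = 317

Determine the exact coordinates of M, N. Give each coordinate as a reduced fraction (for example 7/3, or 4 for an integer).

M = (27/2, 7)
N = (7, 31/2)

1. M_x = 27/2  [2·M = A+B = (19, 0)+(8, 14)]
2. M_y = 7  [2·M = A+B = (19, 0)+(8, 14)]
   so M = (27/2, 7)
3. N_x = 7  [2·N = B+C = (8, 14)+(6, 17)]
4. N_y = 31/2  [2·N = B+C = (8, 14)+(6, 17)]
   so N = (7, 31/2)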